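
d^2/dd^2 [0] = 0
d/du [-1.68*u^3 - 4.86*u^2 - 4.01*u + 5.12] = -5.04*u^2 - 9.72*u - 4.01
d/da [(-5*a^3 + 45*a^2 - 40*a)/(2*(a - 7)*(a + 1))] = 5*(-a^4 + 12*a^3 - 25*a^2 - 126*a + 56)/(2*(a^4 - 12*a^3 + 22*a^2 + 84*a + 49))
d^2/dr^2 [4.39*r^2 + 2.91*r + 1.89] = 8.78000000000000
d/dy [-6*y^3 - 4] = -18*y^2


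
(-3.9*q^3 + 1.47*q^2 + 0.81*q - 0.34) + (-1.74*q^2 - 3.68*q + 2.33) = -3.9*q^3 - 0.27*q^2 - 2.87*q + 1.99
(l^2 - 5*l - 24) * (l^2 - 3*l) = l^4 - 8*l^3 - 9*l^2 + 72*l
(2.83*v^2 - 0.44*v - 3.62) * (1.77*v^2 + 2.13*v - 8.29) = 5.0091*v^4 + 5.2491*v^3 - 30.8053*v^2 - 4.063*v + 30.0098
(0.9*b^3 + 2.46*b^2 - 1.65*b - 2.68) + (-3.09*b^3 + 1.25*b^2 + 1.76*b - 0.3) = -2.19*b^3 + 3.71*b^2 + 0.11*b - 2.98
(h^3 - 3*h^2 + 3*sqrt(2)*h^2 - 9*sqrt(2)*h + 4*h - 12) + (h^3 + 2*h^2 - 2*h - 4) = 2*h^3 - h^2 + 3*sqrt(2)*h^2 - 9*sqrt(2)*h + 2*h - 16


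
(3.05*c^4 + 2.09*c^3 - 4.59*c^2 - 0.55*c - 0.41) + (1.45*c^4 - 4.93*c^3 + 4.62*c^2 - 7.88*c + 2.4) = 4.5*c^4 - 2.84*c^3 + 0.0300000000000002*c^2 - 8.43*c + 1.99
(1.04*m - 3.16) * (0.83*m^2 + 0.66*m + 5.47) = 0.8632*m^3 - 1.9364*m^2 + 3.6032*m - 17.2852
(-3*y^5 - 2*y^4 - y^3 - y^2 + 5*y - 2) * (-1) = 3*y^5 + 2*y^4 + y^3 + y^2 - 5*y + 2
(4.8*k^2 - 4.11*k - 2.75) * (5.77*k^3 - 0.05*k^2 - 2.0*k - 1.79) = 27.696*k^5 - 23.9547*k^4 - 25.262*k^3 - 0.234500000000001*k^2 + 12.8569*k + 4.9225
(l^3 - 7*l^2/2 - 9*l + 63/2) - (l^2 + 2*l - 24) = l^3 - 9*l^2/2 - 11*l + 111/2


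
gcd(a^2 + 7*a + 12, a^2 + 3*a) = a + 3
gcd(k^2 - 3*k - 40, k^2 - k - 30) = k + 5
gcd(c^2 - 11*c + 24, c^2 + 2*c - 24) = 1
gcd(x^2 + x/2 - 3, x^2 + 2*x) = x + 2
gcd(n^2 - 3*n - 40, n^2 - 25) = n + 5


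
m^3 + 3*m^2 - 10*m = m*(m - 2)*(m + 5)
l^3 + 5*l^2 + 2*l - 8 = (l - 1)*(l + 2)*(l + 4)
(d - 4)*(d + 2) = d^2 - 2*d - 8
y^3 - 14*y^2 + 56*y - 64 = (y - 8)*(y - 4)*(y - 2)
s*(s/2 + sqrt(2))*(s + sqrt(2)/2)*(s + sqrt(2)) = s^4/2 + 7*sqrt(2)*s^3/4 + 7*s^2/2 + sqrt(2)*s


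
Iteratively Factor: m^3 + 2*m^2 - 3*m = (m - 1)*(m^2 + 3*m) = m*(m - 1)*(m + 3)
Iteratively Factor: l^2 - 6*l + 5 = (l - 1)*(l - 5)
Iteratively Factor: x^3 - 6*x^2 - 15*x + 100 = (x - 5)*(x^2 - x - 20) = (x - 5)*(x + 4)*(x - 5)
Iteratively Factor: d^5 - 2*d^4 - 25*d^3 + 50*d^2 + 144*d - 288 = (d - 4)*(d^4 + 2*d^3 - 17*d^2 - 18*d + 72) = (d - 4)*(d + 3)*(d^3 - d^2 - 14*d + 24) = (d - 4)*(d - 3)*(d + 3)*(d^2 + 2*d - 8) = (d - 4)*(d - 3)*(d - 2)*(d + 3)*(d + 4)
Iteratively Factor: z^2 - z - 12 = (z + 3)*(z - 4)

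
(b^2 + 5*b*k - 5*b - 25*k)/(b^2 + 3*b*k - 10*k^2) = (b - 5)/(b - 2*k)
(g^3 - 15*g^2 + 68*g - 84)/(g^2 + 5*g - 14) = (g^2 - 13*g + 42)/(g + 7)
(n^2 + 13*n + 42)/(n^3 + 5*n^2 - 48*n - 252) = (n + 7)/(n^2 - n - 42)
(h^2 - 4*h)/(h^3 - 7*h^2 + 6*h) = (h - 4)/(h^2 - 7*h + 6)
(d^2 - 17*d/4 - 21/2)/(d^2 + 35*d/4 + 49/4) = (d - 6)/(d + 7)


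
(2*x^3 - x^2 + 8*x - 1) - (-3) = 2*x^3 - x^2 + 8*x + 2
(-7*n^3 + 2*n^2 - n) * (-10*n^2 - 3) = 70*n^5 - 20*n^4 + 31*n^3 - 6*n^2 + 3*n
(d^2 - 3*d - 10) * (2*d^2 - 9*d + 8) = 2*d^4 - 15*d^3 + 15*d^2 + 66*d - 80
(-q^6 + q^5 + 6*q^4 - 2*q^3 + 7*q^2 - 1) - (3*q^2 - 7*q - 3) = -q^6 + q^5 + 6*q^4 - 2*q^3 + 4*q^2 + 7*q + 2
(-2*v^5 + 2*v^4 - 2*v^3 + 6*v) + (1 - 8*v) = -2*v^5 + 2*v^4 - 2*v^3 - 2*v + 1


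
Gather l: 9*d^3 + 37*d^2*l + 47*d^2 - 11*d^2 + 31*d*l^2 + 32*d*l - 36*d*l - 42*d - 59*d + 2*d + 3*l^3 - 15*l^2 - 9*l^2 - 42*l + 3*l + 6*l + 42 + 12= 9*d^3 + 36*d^2 - 99*d + 3*l^3 + l^2*(31*d - 24) + l*(37*d^2 - 4*d - 33) + 54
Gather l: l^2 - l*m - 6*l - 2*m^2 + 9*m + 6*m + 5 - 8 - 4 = l^2 + l*(-m - 6) - 2*m^2 + 15*m - 7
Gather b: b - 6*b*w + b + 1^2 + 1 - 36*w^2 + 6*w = b*(2 - 6*w) - 36*w^2 + 6*w + 2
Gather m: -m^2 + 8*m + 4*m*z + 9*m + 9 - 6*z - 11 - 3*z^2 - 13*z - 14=-m^2 + m*(4*z + 17) - 3*z^2 - 19*z - 16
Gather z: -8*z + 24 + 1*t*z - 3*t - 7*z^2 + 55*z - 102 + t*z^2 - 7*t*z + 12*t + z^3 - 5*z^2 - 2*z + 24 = 9*t + z^3 + z^2*(t - 12) + z*(45 - 6*t) - 54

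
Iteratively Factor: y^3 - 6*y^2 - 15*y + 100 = (y - 5)*(y^2 - y - 20) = (y - 5)^2*(y + 4)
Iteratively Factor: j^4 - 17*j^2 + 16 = (j + 1)*(j^3 - j^2 - 16*j + 16) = (j - 1)*(j + 1)*(j^2 - 16) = (j - 4)*(j - 1)*(j + 1)*(j + 4)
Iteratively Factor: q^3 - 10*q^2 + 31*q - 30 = (q - 5)*(q^2 - 5*q + 6) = (q - 5)*(q - 3)*(q - 2)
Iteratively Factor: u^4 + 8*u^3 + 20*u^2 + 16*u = (u + 2)*(u^3 + 6*u^2 + 8*u) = (u + 2)*(u + 4)*(u^2 + 2*u) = u*(u + 2)*(u + 4)*(u + 2)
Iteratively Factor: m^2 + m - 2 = (m - 1)*(m + 2)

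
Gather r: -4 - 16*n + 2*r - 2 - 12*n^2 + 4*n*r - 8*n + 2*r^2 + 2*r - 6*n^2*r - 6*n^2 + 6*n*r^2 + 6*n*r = -18*n^2 - 24*n + r^2*(6*n + 2) + r*(-6*n^2 + 10*n + 4) - 6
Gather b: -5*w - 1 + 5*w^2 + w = 5*w^2 - 4*w - 1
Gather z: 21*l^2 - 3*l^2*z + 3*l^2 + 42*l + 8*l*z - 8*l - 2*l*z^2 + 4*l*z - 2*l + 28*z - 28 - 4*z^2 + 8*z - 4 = 24*l^2 + 32*l + z^2*(-2*l - 4) + z*(-3*l^2 + 12*l + 36) - 32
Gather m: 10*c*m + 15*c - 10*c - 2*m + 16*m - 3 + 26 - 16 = 5*c + m*(10*c + 14) + 7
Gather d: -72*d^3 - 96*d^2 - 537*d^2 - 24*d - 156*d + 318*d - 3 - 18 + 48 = -72*d^3 - 633*d^2 + 138*d + 27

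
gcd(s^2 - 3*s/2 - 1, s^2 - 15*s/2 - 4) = s + 1/2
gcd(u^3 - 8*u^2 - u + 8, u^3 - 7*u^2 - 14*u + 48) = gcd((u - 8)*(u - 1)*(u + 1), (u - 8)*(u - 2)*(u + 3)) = u - 8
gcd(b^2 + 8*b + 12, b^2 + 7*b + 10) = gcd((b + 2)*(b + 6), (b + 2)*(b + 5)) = b + 2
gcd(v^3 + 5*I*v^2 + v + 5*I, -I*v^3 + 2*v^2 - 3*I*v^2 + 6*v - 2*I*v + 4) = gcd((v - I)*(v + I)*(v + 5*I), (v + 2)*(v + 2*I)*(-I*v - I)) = 1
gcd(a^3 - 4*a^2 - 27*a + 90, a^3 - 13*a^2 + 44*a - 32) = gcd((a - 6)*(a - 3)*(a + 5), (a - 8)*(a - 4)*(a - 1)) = 1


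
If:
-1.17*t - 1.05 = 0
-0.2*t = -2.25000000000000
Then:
No Solution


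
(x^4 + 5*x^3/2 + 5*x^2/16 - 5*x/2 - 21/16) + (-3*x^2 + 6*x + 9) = x^4 + 5*x^3/2 - 43*x^2/16 + 7*x/2 + 123/16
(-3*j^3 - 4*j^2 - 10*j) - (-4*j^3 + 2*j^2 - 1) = j^3 - 6*j^2 - 10*j + 1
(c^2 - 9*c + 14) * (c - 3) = c^3 - 12*c^2 + 41*c - 42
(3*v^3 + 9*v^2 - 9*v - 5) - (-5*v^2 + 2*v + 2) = 3*v^3 + 14*v^2 - 11*v - 7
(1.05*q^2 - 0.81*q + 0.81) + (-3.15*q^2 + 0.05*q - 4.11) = -2.1*q^2 - 0.76*q - 3.3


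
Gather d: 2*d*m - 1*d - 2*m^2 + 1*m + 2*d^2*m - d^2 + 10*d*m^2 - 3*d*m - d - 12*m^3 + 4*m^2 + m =d^2*(2*m - 1) + d*(10*m^2 - m - 2) - 12*m^3 + 2*m^2 + 2*m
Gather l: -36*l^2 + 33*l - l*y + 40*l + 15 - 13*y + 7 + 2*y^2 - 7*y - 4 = -36*l^2 + l*(73 - y) + 2*y^2 - 20*y + 18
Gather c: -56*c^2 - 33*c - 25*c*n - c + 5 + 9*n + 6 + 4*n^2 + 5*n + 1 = -56*c^2 + c*(-25*n - 34) + 4*n^2 + 14*n + 12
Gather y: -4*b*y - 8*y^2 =-4*b*y - 8*y^2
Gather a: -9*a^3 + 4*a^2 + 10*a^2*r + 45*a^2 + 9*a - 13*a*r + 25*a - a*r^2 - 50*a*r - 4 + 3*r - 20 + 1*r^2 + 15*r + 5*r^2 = -9*a^3 + a^2*(10*r + 49) + a*(-r^2 - 63*r + 34) + 6*r^2 + 18*r - 24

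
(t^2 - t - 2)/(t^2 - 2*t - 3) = (t - 2)/(t - 3)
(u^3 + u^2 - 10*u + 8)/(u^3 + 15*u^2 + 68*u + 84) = (u^3 + u^2 - 10*u + 8)/(u^3 + 15*u^2 + 68*u + 84)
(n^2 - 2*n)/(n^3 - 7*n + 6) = n/(n^2 + 2*n - 3)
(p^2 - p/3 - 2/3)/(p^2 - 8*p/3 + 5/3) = (3*p + 2)/(3*p - 5)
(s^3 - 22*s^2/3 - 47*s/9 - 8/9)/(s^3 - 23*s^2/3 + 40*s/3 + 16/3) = (3*s^2 - 23*s - 8)/(3*(s^2 - 8*s + 16))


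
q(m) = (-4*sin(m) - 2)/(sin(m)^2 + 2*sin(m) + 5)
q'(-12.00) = -0.26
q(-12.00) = -0.65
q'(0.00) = -0.64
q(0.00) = -0.40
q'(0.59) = -0.25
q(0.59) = -0.66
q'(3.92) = 0.72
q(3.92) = 0.20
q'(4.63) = 0.08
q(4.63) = 0.50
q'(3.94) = 0.70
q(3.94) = 0.21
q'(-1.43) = -0.14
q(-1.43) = 0.49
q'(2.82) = 0.41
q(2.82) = -0.57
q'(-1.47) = -0.10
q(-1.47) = 0.49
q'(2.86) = 0.44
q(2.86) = -0.55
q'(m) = (-2*sin(m)*cos(m) - 2*cos(m))*(-4*sin(m) - 2)/(sin(m)^2 + 2*sin(m) + 5)^2 - 4*cos(m)/(sin(m)^2 + 2*sin(m) + 5)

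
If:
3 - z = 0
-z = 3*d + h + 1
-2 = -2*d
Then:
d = 1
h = -7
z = 3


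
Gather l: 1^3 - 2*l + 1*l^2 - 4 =l^2 - 2*l - 3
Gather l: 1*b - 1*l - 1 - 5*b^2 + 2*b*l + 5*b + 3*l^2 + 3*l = -5*b^2 + 6*b + 3*l^2 + l*(2*b + 2) - 1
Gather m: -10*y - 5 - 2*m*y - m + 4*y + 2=m*(-2*y - 1) - 6*y - 3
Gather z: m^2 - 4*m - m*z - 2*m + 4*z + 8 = m^2 - 6*m + z*(4 - m) + 8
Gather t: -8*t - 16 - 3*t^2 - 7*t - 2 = -3*t^2 - 15*t - 18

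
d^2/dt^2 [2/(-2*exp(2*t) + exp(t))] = 2*((2*exp(t) - 1)*(8*exp(t) - 1) - 2*(4*exp(t) - 1)^2)*exp(-t)/(2*exp(t) - 1)^3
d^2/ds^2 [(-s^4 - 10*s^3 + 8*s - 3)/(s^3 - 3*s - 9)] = 6*(-s^6 - 31*s^5 - 195*s^4 - 94*s^3 - 279*s^2 - 837*s - 81)/(s^9 - 9*s^7 - 27*s^6 + 27*s^5 + 162*s^4 + 216*s^3 - 243*s^2 - 729*s - 729)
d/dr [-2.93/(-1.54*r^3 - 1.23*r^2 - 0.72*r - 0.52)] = (-13.5366*r^2 - 7.2078*r - 2.1096)/(1.54*r^3 + 1.23*r^2 + 0.72*r + 0.52)^2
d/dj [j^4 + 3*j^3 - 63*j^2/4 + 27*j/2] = 4*j^3 + 9*j^2 - 63*j/2 + 27/2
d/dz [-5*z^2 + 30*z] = 30 - 10*z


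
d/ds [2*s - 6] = 2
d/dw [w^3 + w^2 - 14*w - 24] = 3*w^2 + 2*w - 14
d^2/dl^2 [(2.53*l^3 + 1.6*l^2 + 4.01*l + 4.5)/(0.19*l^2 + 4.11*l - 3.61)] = (86.735322*l^3 - 217.667838*l^2 + 235.414332*l + 318.898262)/(0.006859*l^6 + 0.445113*l^5 + 9.237534*l^4 + 52.512237*l^3 - 175.513146*l^2 + 160.685793*l - 47.045881)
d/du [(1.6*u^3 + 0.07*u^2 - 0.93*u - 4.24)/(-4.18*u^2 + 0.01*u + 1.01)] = (-6.688*u^4 + 0.032*u^3 + 0.9613*u^2 - 35.305*u - 0.8969)/(17.4724*u^4 - 0.0836*u^3 - 8.4435*u^2 + 0.0202*u + 1.0201)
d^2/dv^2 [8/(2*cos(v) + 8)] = 4*(sin(v)^2 + 4*cos(v) + 1)/(cos(v) + 4)^3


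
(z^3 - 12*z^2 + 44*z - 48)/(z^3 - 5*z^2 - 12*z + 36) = (z - 4)/(z + 3)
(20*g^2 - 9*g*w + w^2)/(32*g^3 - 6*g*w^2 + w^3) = (-5*g + w)/(-8*g^2 - 2*g*w + w^2)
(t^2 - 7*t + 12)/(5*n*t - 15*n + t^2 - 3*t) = (t - 4)/(5*n + t)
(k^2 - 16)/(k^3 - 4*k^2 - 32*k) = (k - 4)/(k*(k - 8))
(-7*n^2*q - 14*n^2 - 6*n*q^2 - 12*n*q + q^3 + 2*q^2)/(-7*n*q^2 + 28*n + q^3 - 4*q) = (n + q)/(q - 2)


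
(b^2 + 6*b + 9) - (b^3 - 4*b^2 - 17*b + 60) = -b^3 + 5*b^2 + 23*b - 51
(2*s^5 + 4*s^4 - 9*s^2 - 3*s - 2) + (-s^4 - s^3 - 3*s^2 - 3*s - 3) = 2*s^5 + 3*s^4 - s^3 - 12*s^2 - 6*s - 5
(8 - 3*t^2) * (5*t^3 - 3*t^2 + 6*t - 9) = -15*t^5 + 9*t^4 + 22*t^3 + 3*t^2 + 48*t - 72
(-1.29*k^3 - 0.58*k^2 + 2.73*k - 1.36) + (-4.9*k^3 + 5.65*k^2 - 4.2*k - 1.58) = -6.19*k^3 + 5.07*k^2 - 1.47*k - 2.94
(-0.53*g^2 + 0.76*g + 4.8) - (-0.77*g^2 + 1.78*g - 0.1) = 0.24*g^2 - 1.02*g + 4.9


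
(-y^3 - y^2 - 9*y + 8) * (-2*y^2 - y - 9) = 2*y^5 + 3*y^4 + 28*y^3 + 2*y^2 + 73*y - 72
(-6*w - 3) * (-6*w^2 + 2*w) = 36*w^3 + 6*w^2 - 6*w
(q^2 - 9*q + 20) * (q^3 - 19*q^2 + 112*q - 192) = q^5 - 28*q^4 + 303*q^3 - 1580*q^2 + 3968*q - 3840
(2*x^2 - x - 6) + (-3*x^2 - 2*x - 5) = -x^2 - 3*x - 11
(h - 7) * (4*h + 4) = 4*h^2 - 24*h - 28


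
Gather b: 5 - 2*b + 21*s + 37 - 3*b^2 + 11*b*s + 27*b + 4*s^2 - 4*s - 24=-3*b^2 + b*(11*s + 25) + 4*s^2 + 17*s + 18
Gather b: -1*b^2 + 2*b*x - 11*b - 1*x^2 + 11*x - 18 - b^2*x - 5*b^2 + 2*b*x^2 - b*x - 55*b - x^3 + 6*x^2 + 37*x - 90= b^2*(-x - 6) + b*(2*x^2 + x - 66) - x^3 + 5*x^2 + 48*x - 108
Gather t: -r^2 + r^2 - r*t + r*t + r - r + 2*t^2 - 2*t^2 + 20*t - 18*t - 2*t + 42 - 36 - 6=0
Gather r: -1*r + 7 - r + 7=14 - 2*r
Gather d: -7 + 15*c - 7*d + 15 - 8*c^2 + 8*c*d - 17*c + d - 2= -8*c^2 - 2*c + d*(8*c - 6) + 6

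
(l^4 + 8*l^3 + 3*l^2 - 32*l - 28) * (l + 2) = l^5 + 10*l^4 + 19*l^3 - 26*l^2 - 92*l - 56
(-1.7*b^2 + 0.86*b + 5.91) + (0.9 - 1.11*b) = -1.7*b^2 - 0.25*b + 6.81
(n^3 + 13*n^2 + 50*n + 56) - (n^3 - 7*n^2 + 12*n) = 20*n^2 + 38*n + 56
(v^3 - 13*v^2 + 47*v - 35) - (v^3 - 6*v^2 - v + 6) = -7*v^2 + 48*v - 41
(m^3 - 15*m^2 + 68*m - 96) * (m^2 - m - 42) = m^5 - 16*m^4 + 41*m^3 + 466*m^2 - 2760*m + 4032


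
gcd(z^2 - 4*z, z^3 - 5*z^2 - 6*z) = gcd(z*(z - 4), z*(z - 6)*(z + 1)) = z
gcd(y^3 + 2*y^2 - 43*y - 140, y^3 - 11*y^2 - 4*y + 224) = y^2 - 3*y - 28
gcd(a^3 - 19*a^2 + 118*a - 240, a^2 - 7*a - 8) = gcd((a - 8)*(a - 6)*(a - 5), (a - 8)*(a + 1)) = a - 8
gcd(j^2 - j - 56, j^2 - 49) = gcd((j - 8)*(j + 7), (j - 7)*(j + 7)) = j + 7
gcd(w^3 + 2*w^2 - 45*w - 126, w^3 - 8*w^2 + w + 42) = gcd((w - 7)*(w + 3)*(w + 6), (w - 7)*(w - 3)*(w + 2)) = w - 7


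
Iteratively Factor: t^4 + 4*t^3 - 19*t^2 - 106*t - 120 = (t + 3)*(t^3 + t^2 - 22*t - 40) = (t + 3)*(t + 4)*(t^2 - 3*t - 10) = (t - 5)*(t + 3)*(t + 4)*(t + 2)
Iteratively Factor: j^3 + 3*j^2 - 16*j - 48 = (j + 3)*(j^2 - 16) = (j + 3)*(j + 4)*(j - 4)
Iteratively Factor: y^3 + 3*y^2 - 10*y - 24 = (y + 4)*(y^2 - y - 6) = (y + 2)*(y + 4)*(y - 3)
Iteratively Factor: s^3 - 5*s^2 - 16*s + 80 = (s - 5)*(s^2 - 16) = (s - 5)*(s + 4)*(s - 4)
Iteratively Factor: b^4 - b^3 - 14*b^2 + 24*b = (b + 4)*(b^3 - 5*b^2 + 6*b) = (b - 2)*(b + 4)*(b^2 - 3*b) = b*(b - 2)*(b + 4)*(b - 3)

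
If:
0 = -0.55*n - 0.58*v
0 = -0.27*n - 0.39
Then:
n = -1.44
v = 1.37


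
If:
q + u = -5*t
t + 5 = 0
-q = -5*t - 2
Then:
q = -23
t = -5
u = 48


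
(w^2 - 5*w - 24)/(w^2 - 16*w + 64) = (w + 3)/(w - 8)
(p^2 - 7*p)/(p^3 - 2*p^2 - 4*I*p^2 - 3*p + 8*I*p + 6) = p*(p - 7)/(p^3 - 2*p^2*(1 + 2*I) + p*(-3 + 8*I) + 6)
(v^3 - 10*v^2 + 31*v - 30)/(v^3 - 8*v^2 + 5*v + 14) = (v^2 - 8*v + 15)/(v^2 - 6*v - 7)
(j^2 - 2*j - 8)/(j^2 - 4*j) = (j + 2)/j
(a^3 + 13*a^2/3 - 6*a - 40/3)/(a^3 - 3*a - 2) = (3*a^2 + 19*a + 20)/(3*(a^2 + 2*a + 1))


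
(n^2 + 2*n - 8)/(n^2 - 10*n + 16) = (n + 4)/(n - 8)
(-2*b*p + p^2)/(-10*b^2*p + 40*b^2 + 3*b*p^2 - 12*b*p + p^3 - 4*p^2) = p/(5*b*p - 20*b + p^2 - 4*p)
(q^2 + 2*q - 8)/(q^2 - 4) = (q + 4)/(q + 2)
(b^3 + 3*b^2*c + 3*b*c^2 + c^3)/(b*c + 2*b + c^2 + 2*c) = (b^2 + 2*b*c + c^2)/(c + 2)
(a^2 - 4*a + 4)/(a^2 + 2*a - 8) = (a - 2)/(a + 4)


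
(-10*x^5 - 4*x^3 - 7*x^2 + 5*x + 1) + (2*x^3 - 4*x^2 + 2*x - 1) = -10*x^5 - 2*x^3 - 11*x^2 + 7*x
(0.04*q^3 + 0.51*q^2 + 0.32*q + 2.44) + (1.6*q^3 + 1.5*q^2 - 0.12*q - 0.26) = 1.64*q^3 + 2.01*q^2 + 0.2*q + 2.18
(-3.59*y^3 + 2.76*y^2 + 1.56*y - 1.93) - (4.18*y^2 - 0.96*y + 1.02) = -3.59*y^3 - 1.42*y^2 + 2.52*y - 2.95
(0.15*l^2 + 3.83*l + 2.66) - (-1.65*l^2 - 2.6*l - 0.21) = 1.8*l^2 + 6.43*l + 2.87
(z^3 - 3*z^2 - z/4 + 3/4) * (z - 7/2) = z^4 - 13*z^3/2 + 41*z^2/4 + 13*z/8 - 21/8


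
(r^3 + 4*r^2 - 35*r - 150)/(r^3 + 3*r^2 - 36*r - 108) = (r^2 + 10*r + 25)/(r^2 + 9*r + 18)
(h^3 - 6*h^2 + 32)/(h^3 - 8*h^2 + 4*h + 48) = (h - 4)/(h - 6)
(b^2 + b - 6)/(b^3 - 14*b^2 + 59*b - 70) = (b + 3)/(b^2 - 12*b + 35)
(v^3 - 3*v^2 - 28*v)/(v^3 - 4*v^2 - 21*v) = (v + 4)/(v + 3)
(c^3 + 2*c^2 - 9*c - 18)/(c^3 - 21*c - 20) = (-c^3 - 2*c^2 + 9*c + 18)/(-c^3 + 21*c + 20)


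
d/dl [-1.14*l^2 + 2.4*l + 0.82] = 2.4 - 2.28*l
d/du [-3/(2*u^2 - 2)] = 3*u/(u^2 - 1)^2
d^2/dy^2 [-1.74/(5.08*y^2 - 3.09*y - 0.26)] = (-89.806272*y^2 + 54.626256*y + 1.74*(10.16*y - 3.09)*(20.32*y - 6.18) + 4.596384)/(-5.08*y^2 + 3.09*y + 0.26)^3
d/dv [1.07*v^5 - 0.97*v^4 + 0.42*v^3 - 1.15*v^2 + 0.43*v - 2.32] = 5.35*v^4 - 3.88*v^3 + 1.26*v^2 - 2.3*v + 0.43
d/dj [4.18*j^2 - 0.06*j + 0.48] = 8.36*j - 0.06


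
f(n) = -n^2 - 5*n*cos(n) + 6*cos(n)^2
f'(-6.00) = -4.40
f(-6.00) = -1.66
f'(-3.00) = 11.39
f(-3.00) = -17.97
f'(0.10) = -6.32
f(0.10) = 5.43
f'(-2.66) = 10.99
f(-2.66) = -14.15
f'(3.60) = -15.44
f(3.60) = 8.01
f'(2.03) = 12.02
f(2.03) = 1.56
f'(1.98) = 11.49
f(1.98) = 0.97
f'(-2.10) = 10.56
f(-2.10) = -8.18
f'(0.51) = -9.25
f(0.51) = 2.08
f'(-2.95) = 11.37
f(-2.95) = -17.40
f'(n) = 5*n*sin(n) - 2*n - 12*sin(n)*cos(n) - 5*cos(n)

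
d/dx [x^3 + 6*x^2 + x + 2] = 3*x^2 + 12*x + 1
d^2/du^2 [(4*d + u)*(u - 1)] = 2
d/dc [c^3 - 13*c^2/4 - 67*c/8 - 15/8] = 3*c^2 - 13*c/2 - 67/8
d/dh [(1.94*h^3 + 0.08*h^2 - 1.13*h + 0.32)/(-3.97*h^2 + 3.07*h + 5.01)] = (-7.7018*h^4 + 11.9116*h^3 + 24.9177*h^2 + 3.3424*h - 6.6437)/(15.7609*h^4 - 24.3758*h^3 - 30.3545*h^2 + 30.7614*h + 25.1001)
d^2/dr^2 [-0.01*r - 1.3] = 0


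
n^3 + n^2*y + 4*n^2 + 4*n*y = n*(n + 4)*(n + y)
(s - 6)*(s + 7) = s^2 + s - 42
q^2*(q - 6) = q^3 - 6*q^2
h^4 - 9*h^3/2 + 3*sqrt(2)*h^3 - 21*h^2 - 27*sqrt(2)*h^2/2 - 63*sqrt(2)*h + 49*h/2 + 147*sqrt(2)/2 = (h - 7)*(h - 1)*(h + 7/2)*(h + 3*sqrt(2))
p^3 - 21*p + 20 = (p - 4)*(p - 1)*(p + 5)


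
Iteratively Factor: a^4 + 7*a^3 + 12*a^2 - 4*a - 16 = (a + 2)*(a^3 + 5*a^2 + 2*a - 8) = (a + 2)^2*(a^2 + 3*a - 4) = (a + 2)^2*(a + 4)*(a - 1)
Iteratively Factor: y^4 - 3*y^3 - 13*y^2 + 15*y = (y - 1)*(y^3 - 2*y^2 - 15*y) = y*(y - 1)*(y^2 - 2*y - 15) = y*(y - 1)*(y + 3)*(y - 5)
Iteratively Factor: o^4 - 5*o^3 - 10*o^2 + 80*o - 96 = (o - 4)*(o^3 - o^2 - 14*o + 24) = (o - 4)*(o - 3)*(o^2 + 2*o - 8) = (o - 4)*(o - 3)*(o - 2)*(o + 4)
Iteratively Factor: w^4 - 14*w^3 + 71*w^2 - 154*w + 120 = (w - 3)*(w^3 - 11*w^2 + 38*w - 40) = (w - 4)*(w - 3)*(w^2 - 7*w + 10) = (w - 5)*(w - 4)*(w - 3)*(w - 2)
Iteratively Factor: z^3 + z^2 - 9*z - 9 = (z - 3)*(z^2 + 4*z + 3) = (z - 3)*(z + 1)*(z + 3)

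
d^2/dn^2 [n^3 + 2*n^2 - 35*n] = 6*n + 4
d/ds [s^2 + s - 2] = 2*s + 1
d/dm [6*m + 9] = 6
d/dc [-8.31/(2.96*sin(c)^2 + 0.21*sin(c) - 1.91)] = (49.1952*sin(c) + 1.7451)*cos(c)/(2.96*sin(c)^2 + 0.21*sin(c) - 1.91)^2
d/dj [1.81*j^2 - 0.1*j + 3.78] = 3.62*j - 0.1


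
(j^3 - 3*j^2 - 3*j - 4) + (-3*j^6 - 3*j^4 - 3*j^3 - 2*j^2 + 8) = -3*j^6 - 3*j^4 - 2*j^3 - 5*j^2 - 3*j + 4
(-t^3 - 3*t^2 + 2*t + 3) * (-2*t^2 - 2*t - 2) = 2*t^5 + 8*t^4 + 4*t^3 - 4*t^2 - 10*t - 6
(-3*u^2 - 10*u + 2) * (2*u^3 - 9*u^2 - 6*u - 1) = -6*u^5 + 7*u^4 + 112*u^3 + 45*u^2 - 2*u - 2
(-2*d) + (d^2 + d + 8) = d^2 - d + 8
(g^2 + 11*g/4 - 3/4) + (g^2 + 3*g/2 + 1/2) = 2*g^2 + 17*g/4 - 1/4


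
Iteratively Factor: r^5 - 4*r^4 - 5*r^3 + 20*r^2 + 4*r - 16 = (r - 4)*(r^4 - 5*r^2 + 4) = (r - 4)*(r - 1)*(r^3 + r^2 - 4*r - 4) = (r - 4)*(r - 1)*(r + 1)*(r^2 - 4) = (r - 4)*(r - 1)*(r + 1)*(r + 2)*(r - 2)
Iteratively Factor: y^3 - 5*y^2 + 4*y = (y - 1)*(y^2 - 4*y) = (y - 4)*(y - 1)*(y)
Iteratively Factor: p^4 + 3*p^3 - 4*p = (p - 1)*(p^3 + 4*p^2 + 4*p) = p*(p - 1)*(p^2 + 4*p + 4) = p*(p - 1)*(p + 2)*(p + 2)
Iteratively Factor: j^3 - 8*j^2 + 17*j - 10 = (j - 2)*(j^2 - 6*j + 5) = (j - 2)*(j - 1)*(j - 5)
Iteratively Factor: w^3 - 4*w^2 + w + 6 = (w - 3)*(w^2 - w - 2) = (w - 3)*(w - 2)*(w + 1)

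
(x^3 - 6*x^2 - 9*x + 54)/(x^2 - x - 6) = (x^2 - 3*x - 18)/(x + 2)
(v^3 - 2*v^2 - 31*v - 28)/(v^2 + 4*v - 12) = (v^3 - 2*v^2 - 31*v - 28)/(v^2 + 4*v - 12)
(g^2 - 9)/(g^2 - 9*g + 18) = (g + 3)/(g - 6)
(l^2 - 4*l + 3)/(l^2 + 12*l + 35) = (l^2 - 4*l + 3)/(l^2 + 12*l + 35)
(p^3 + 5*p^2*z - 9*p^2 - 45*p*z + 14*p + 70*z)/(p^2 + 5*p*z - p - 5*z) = (p^2 - 9*p + 14)/(p - 1)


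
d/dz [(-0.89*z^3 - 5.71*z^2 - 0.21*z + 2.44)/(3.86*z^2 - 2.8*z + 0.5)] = (-3.4354*z^4 + 4.984*z^3 + 15.4636*z^2 - 24.5468*z + 6.727)/(14.8996*z^4 - 21.616*z^3 + 11.7*z^2 - 2.8*z + 0.25)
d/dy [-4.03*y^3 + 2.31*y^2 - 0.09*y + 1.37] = -12.09*y^2 + 4.62*y - 0.09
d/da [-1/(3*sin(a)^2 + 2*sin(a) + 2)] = 2*(3*sin(a) + 1)*cos(a)/(3*sin(a)^2 + 2*sin(a) + 2)^2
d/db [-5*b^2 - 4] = -10*b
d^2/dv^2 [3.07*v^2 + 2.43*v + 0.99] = 6.14000000000000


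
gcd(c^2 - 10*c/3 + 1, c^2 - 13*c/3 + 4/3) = c - 1/3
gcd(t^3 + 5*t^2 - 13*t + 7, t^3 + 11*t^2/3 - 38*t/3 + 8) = t - 1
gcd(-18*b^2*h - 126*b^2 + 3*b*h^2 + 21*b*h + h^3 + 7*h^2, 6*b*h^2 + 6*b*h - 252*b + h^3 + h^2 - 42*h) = 6*b*h + 42*b + h^2 + 7*h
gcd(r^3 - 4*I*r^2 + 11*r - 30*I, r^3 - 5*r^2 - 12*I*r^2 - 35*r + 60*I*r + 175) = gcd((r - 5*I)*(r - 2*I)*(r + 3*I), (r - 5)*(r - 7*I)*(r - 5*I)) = r - 5*I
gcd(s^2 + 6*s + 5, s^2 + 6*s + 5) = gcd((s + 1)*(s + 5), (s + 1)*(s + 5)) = s^2 + 6*s + 5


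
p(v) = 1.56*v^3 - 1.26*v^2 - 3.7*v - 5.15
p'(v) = 4.68*v^2 - 2.52*v - 3.7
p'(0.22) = -4.03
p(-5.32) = -256.01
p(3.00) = 14.53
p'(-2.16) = 23.58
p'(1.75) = 6.22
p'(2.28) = 14.88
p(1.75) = -7.12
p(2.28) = -1.65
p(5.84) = 240.98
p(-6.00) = -365.27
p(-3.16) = -55.26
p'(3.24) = 37.26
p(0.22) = -6.01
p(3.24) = 22.69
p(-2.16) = -18.76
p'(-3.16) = 51.00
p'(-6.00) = 179.90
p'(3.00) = 30.86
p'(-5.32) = 142.16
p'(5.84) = 141.20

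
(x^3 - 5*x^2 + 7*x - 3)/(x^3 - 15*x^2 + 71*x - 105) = (x^2 - 2*x + 1)/(x^2 - 12*x + 35)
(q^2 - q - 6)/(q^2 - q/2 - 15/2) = 2*(q + 2)/(2*q + 5)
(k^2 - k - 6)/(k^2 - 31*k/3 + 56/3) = 3*(k^2 - k - 6)/(3*k^2 - 31*k + 56)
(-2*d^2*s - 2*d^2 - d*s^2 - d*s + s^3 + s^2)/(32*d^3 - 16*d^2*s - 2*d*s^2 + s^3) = (d*s + d + s^2 + s)/(-16*d^2 + s^2)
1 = 1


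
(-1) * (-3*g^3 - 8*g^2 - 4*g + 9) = 3*g^3 + 8*g^2 + 4*g - 9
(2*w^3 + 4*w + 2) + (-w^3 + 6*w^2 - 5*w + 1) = w^3 + 6*w^2 - w + 3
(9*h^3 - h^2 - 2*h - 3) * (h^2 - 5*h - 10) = 9*h^5 - 46*h^4 - 87*h^3 + 17*h^2 + 35*h + 30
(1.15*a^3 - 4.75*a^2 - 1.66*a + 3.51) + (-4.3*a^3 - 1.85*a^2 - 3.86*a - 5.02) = -3.15*a^3 - 6.6*a^2 - 5.52*a - 1.51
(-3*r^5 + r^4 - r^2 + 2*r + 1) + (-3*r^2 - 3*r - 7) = -3*r^5 + r^4 - 4*r^2 - r - 6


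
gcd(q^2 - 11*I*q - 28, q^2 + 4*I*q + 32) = q - 4*I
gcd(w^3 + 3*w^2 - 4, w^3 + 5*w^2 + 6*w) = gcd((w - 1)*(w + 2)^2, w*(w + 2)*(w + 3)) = w + 2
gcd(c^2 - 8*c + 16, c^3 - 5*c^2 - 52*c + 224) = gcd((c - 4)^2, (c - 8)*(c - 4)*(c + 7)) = c - 4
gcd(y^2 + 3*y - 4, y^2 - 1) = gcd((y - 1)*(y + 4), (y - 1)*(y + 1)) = y - 1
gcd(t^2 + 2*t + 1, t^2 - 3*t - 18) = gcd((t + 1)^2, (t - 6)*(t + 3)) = 1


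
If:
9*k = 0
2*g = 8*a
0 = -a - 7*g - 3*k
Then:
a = 0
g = 0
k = 0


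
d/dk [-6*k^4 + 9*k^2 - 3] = -24*k^3 + 18*k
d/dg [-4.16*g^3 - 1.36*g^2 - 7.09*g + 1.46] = -12.48*g^2 - 2.72*g - 7.09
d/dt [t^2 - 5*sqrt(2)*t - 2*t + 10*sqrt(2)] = 2*t - 5*sqrt(2) - 2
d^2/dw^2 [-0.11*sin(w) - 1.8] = 0.11*sin(w)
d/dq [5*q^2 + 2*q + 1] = 10*q + 2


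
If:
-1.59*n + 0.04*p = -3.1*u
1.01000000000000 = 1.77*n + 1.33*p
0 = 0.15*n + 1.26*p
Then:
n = 0.63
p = -0.07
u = 0.32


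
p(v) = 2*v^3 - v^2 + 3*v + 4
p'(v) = 6*v^2 - 2*v + 3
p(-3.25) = -84.97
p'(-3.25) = 72.88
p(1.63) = 14.89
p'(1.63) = 15.68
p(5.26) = 283.18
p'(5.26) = 158.49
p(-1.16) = -3.95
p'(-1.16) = 13.39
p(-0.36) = 2.70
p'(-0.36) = 4.50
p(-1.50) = -9.50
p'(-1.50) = 19.50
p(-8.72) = -1424.31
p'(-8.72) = 476.67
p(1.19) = 9.52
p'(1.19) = 9.12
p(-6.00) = -482.00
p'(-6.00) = 231.00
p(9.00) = 1408.00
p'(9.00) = 471.00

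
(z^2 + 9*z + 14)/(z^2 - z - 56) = (z + 2)/(z - 8)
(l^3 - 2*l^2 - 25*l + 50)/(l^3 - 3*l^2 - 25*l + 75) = (l - 2)/(l - 3)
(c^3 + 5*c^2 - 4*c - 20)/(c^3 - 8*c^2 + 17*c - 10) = (c^2 + 7*c + 10)/(c^2 - 6*c + 5)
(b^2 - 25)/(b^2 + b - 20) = (b - 5)/(b - 4)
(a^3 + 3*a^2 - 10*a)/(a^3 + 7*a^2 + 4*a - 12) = a*(a^2 + 3*a - 10)/(a^3 + 7*a^2 + 4*a - 12)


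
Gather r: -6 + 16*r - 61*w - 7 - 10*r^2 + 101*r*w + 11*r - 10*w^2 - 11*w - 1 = -10*r^2 + r*(101*w + 27) - 10*w^2 - 72*w - 14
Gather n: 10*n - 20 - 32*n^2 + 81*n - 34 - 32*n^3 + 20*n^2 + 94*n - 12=-32*n^3 - 12*n^2 + 185*n - 66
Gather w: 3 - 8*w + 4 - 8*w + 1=8 - 16*w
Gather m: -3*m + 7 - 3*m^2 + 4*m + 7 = -3*m^2 + m + 14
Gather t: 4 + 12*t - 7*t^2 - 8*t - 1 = -7*t^2 + 4*t + 3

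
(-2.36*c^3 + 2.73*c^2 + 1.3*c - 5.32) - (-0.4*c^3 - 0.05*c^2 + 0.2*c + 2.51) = -1.96*c^3 + 2.78*c^2 + 1.1*c - 7.83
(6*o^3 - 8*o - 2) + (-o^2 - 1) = 6*o^3 - o^2 - 8*o - 3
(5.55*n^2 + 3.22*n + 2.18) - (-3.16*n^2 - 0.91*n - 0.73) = 8.71*n^2 + 4.13*n + 2.91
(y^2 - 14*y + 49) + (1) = y^2 - 14*y + 50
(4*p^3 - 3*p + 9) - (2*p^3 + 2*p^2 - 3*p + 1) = 2*p^3 - 2*p^2 + 8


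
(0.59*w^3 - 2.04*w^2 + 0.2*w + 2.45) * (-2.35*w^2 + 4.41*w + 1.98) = -1.3865*w^5 + 7.3959*w^4 - 8.2982*w^3 - 8.9147*w^2 + 11.2005*w + 4.851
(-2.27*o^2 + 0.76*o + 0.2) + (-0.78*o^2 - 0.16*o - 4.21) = -3.05*o^2 + 0.6*o - 4.01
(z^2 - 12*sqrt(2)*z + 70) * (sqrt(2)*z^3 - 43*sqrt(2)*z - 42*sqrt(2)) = sqrt(2)*z^5 - 24*z^4 + 27*sqrt(2)*z^3 - 42*sqrt(2)*z^2 + 1032*z^2 - 3010*sqrt(2)*z + 1008*z - 2940*sqrt(2)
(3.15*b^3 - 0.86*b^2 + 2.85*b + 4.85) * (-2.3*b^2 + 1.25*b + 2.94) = -7.245*b^5 + 5.9155*b^4 + 1.631*b^3 - 10.1209*b^2 + 14.4415*b + 14.259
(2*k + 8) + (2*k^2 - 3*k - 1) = 2*k^2 - k + 7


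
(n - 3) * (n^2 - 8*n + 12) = n^3 - 11*n^2 + 36*n - 36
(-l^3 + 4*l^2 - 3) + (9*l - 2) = -l^3 + 4*l^2 + 9*l - 5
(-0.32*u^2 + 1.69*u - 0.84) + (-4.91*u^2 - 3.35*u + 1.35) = -5.23*u^2 - 1.66*u + 0.51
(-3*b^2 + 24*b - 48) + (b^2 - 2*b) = -2*b^2 + 22*b - 48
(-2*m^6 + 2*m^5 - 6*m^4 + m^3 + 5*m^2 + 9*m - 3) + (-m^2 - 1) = -2*m^6 + 2*m^5 - 6*m^4 + m^3 + 4*m^2 + 9*m - 4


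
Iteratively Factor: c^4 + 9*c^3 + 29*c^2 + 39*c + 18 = (c + 1)*(c^3 + 8*c^2 + 21*c + 18) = (c + 1)*(c + 2)*(c^2 + 6*c + 9) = (c + 1)*(c + 2)*(c + 3)*(c + 3)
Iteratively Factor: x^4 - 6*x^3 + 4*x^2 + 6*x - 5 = (x - 1)*(x^3 - 5*x^2 - x + 5) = (x - 1)*(x + 1)*(x^2 - 6*x + 5) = (x - 1)^2*(x + 1)*(x - 5)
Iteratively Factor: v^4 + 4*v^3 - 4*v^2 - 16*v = (v)*(v^3 + 4*v^2 - 4*v - 16) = v*(v - 2)*(v^2 + 6*v + 8) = v*(v - 2)*(v + 2)*(v + 4)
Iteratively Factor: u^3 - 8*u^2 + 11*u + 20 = (u + 1)*(u^2 - 9*u + 20) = (u - 4)*(u + 1)*(u - 5)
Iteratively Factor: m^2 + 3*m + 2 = (m + 2)*(m + 1)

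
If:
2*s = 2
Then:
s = 1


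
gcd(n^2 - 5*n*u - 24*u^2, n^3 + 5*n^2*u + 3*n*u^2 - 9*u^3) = n + 3*u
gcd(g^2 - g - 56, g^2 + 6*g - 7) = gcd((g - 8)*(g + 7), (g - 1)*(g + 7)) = g + 7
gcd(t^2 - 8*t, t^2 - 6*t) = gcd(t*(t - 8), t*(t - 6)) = t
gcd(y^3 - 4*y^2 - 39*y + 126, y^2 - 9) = y - 3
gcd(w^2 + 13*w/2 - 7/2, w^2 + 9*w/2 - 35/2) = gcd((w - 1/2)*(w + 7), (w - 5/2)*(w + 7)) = w + 7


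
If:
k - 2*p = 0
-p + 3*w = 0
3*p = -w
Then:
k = 0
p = 0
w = 0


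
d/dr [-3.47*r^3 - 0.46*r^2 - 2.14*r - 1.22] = -10.41*r^2 - 0.92*r - 2.14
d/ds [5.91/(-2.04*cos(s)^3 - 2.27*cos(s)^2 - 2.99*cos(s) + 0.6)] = (36.1692*sin(s)^2 - 26.8314*cos(s) - 53.8401)*sin(s)/(2.04*cos(s)^3 + 2.27*cos(s)^2 + 2.99*cos(s) - 0.6)^2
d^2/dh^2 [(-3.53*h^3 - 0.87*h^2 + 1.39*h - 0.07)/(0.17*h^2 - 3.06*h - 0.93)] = (-3.5527136788005e-15*h^4 - 68.048008*h^3 - 61.111464*h^2 - 16.781544*h - 10.749288)/(0.004913*h^6 - 0.265302*h^5 + 4.694805*h^4 - 25.7499*h^3 - 25.683345*h^2 - 7.939782*h - 0.804357)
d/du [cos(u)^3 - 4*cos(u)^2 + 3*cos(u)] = (-3*cos(u)^2 + 8*cos(u) - 3)*sin(u)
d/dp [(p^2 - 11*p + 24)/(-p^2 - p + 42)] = 6*(-2*p^2 + 22*p - 73)/(p^4 + 2*p^3 - 83*p^2 - 84*p + 1764)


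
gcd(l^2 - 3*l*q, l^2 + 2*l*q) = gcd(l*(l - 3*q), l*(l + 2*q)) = l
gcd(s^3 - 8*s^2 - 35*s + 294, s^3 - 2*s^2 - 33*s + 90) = s + 6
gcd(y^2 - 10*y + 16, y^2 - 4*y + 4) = y - 2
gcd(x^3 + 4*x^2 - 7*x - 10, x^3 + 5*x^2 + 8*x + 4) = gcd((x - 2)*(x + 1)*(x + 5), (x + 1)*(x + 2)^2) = x + 1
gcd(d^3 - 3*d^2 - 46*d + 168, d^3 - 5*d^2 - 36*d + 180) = d - 6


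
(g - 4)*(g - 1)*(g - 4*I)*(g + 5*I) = g^4 - 5*g^3 + I*g^3 + 24*g^2 - 5*I*g^2 - 100*g + 4*I*g + 80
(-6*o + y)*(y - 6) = -6*o*y + 36*o + y^2 - 6*y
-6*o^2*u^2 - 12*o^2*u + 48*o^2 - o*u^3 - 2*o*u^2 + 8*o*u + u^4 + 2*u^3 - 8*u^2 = (-3*o + u)*(2*o + u)*(u - 2)*(u + 4)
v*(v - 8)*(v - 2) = v^3 - 10*v^2 + 16*v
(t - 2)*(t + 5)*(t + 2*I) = t^3 + 3*t^2 + 2*I*t^2 - 10*t + 6*I*t - 20*I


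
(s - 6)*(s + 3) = s^2 - 3*s - 18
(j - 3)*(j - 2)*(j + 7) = j^3 + 2*j^2 - 29*j + 42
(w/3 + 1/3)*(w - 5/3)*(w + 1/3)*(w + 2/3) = w^4/3 + w^3/9 - 19*w^2/27 - 49*w/81 - 10/81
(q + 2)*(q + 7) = q^2 + 9*q + 14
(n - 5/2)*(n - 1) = n^2 - 7*n/2 + 5/2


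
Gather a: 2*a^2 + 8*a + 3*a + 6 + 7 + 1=2*a^2 + 11*a + 14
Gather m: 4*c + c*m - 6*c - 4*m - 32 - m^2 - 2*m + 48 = -2*c - m^2 + m*(c - 6) + 16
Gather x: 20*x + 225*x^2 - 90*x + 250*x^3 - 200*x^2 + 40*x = 250*x^3 + 25*x^2 - 30*x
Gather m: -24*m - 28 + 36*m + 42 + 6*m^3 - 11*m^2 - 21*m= 6*m^3 - 11*m^2 - 9*m + 14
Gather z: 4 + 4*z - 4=4*z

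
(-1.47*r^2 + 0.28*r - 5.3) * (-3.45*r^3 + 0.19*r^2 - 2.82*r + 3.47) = 5.0715*r^5 - 1.2453*r^4 + 22.4836*r^3 - 6.8975*r^2 + 15.9176*r - 18.391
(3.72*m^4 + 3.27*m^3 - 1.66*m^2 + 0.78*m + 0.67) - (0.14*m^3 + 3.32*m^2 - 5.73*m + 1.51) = 3.72*m^4 + 3.13*m^3 - 4.98*m^2 + 6.51*m - 0.84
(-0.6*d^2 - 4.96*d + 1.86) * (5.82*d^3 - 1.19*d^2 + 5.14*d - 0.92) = -3.492*d^5 - 28.1532*d^4 + 13.6436*d^3 - 27.1558*d^2 + 14.1236*d - 1.7112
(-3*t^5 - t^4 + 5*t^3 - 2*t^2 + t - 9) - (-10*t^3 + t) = -3*t^5 - t^4 + 15*t^3 - 2*t^2 - 9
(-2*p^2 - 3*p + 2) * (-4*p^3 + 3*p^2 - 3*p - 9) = 8*p^5 + 6*p^4 - 11*p^3 + 33*p^2 + 21*p - 18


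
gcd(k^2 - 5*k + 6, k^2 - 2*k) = k - 2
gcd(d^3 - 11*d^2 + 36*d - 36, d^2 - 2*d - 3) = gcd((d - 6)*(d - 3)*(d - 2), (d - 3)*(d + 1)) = d - 3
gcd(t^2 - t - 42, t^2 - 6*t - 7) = t - 7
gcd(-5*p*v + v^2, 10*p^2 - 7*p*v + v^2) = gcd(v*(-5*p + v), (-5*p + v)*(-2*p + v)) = 5*p - v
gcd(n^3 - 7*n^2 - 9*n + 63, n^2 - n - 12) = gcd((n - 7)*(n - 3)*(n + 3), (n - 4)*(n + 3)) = n + 3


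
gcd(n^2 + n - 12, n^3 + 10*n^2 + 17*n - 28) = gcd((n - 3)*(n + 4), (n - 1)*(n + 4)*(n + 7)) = n + 4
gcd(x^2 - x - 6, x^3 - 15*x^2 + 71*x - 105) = x - 3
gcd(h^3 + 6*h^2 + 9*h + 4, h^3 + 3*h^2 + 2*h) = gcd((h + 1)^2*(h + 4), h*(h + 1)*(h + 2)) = h + 1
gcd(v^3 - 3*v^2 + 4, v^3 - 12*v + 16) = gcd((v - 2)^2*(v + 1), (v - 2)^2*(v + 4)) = v^2 - 4*v + 4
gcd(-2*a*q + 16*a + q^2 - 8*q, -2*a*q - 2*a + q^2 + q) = -2*a + q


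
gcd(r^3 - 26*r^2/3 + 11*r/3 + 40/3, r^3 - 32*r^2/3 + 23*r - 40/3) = r^2 - 29*r/3 + 40/3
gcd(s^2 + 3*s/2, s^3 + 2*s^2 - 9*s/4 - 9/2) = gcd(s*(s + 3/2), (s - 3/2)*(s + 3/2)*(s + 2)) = s + 3/2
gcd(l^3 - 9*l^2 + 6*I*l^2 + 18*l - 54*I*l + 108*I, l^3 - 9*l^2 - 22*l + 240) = l - 6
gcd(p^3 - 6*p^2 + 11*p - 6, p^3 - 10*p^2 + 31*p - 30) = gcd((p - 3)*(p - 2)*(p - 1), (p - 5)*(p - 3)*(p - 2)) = p^2 - 5*p + 6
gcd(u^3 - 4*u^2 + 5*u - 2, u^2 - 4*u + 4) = u - 2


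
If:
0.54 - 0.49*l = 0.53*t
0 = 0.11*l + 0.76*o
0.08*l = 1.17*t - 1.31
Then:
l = -0.10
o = 0.01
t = 1.11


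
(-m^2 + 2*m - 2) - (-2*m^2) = m^2 + 2*m - 2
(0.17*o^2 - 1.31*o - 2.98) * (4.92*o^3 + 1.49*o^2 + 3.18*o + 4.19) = 0.8364*o^5 - 6.1919*o^4 - 16.0729*o^3 - 7.8937*o^2 - 14.9653*o - 12.4862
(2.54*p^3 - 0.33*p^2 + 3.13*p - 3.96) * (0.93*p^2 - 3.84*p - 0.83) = 2.3622*p^5 - 10.0605*p^4 + 2.0699*p^3 - 15.4281*p^2 + 12.6085*p + 3.2868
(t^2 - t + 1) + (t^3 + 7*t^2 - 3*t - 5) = t^3 + 8*t^2 - 4*t - 4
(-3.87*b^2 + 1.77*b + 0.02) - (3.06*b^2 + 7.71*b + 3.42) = -6.93*b^2 - 5.94*b - 3.4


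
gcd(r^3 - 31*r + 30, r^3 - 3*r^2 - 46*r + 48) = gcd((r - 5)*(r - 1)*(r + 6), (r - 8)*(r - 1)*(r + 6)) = r^2 + 5*r - 6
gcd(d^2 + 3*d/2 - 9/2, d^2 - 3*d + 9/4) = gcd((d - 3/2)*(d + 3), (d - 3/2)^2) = d - 3/2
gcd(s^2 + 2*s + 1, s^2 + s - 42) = 1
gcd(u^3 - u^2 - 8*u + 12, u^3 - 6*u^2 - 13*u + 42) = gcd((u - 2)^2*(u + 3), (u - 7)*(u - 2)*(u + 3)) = u^2 + u - 6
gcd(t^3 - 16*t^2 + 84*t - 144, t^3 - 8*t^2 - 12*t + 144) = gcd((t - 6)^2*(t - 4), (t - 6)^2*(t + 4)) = t^2 - 12*t + 36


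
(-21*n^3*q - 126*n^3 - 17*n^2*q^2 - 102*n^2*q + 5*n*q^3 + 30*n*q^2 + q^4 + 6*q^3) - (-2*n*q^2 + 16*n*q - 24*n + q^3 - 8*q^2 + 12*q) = -21*n^3*q - 126*n^3 - 17*n^2*q^2 - 102*n^2*q + 5*n*q^3 + 32*n*q^2 - 16*n*q + 24*n + q^4 + 5*q^3 + 8*q^2 - 12*q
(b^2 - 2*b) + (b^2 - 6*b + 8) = 2*b^2 - 8*b + 8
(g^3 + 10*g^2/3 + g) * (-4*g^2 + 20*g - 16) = -4*g^5 + 20*g^4/3 + 140*g^3/3 - 100*g^2/3 - 16*g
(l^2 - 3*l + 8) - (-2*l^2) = 3*l^2 - 3*l + 8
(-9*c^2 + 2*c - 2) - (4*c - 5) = -9*c^2 - 2*c + 3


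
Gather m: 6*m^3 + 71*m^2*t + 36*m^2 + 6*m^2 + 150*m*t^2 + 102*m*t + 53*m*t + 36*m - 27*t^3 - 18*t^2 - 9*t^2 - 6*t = 6*m^3 + m^2*(71*t + 42) + m*(150*t^2 + 155*t + 36) - 27*t^3 - 27*t^2 - 6*t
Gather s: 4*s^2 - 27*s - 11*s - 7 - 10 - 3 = 4*s^2 - 38*s - 20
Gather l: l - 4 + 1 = l - 3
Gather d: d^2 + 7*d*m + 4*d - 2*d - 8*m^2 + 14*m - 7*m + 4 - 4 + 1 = d^2 + d*(7*m + 2) - 8*m^2 + 7*m + 1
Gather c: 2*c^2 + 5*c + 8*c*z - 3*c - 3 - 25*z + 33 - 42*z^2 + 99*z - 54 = 2*c^2 + c*(8*z + 2) - 42*z^2 + 74*z - 24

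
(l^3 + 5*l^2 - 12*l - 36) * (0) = 0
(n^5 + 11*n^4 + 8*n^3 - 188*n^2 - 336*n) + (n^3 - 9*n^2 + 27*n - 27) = n^5 + 11*n^4 + 9*n^3 - 197*n^2 - 309*n - 27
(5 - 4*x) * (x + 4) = -4*x^2 - 11*x + 20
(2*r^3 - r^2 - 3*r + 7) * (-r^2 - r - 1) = -2*r^5 - r^4 + 2*r^3 - 3*r^2 - 4*r - 7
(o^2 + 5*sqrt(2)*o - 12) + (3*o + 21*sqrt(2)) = o^2 + 3*o + 5*sqrt(2)*o - 12 + 21*sqrt(2)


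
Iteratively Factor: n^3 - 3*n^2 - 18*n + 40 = (n + 4)*(n^2 - 7*n + 10) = (n - 5)*(n + 4)*(n - 2)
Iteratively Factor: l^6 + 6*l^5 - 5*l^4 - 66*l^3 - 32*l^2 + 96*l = (l - 1)*(l^5 + 7*l^4 + 2*l^3 - 64*l^2 - 96*l) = l*(l - 1)*(l^4 + 7*l^3 + 2*l^2 - 64*l - 96) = l*(l - 1)*(l + 4)*(l^3 + 3*l^2 - 10*l - 24) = l*(l - 1)*(l + 4)^2*(l^2 - l - 6) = l*(l - 1)*(l + 2)*(l + 4)^2*(l - 3)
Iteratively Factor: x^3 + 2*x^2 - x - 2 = (x + 2)*(x^2 - 1) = (x - 1)*(x + 2)*(x + 1)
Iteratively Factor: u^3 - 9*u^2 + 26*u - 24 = (u - 2)*(u^2 - 7*u + 12) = (u - 3)*(u - 2)*(u - 4)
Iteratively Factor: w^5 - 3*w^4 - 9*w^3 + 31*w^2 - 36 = (w - 2)*(w^4 - w^3 - 11*w^2 + 9*w + 18) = (w - 2)^2*(w^3 + w^2 - 9*w - 9) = (w - 3)*(w - 2)^2*(w^2 + 4*w + 3) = (w - 3)*(w - 2)^2*(w + 3)*(w + 1)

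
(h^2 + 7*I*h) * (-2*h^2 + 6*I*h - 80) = -2*h^4 - 8*I*h^3 - 122*h^2 - 560*I*h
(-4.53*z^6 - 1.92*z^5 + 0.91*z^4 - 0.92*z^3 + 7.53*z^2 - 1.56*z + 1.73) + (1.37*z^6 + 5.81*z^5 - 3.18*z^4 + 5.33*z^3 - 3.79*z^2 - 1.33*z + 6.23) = -3.16*z^6 + 3.89*z^5 - 2.27*z^4 + 4.41*z^3 + 3.74*z^2 - 2.89*z + 7.96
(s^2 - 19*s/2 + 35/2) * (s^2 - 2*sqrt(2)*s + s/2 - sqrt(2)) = s^4 - 9*s^3 - 2*sqrt(2)*s^3 + 51*s^2/4 + 18*sqrt(2)*s^2 - 51*sqrt(2)*s/2 + 35*s/4 - 35*sqrt(2)/2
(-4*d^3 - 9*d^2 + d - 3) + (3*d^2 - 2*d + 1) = -4*d^3 - 6*d^2 - d - 2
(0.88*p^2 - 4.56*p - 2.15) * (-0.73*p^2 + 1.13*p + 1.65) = -0.6424*p^4 + 4.3232*p^3 - 2.1313*p^2 - 9.9535*p - 3.5475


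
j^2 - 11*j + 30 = (j - 6)*(j - 5)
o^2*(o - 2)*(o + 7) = o^4 + 5*o^3 - 14*o^2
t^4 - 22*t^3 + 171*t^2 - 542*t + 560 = (t - 8)*(t - 7)*(t - 5)*(t - 2)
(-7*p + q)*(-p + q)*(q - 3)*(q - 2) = 7*p^2*q^2 - 35*p^2*q + 42*p^2 - 8*p*q^3 + 40*p*q^2 - 48*p*q + q^4 - 5*q^3 + 6*q^2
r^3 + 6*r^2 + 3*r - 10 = (r - 1)*(r + 2)*(r + 5)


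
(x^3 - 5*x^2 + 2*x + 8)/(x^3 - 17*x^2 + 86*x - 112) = (x^2 - 3*x - 4)/(x^2 - 15*x + 56)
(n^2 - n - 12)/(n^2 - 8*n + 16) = (n + 3)/(n - 4)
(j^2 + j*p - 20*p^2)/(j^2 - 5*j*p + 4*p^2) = (-j - 5*p)/(-j + p)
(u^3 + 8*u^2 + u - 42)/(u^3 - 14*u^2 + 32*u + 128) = (u^3 + 8*u^2 + u - 42)/(u^3 - 14*u^2 + 32*u + 128)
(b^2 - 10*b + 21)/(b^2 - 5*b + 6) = (b - 7)/(b - 2)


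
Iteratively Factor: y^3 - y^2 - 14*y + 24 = (y - 3)*(y^2 + 2*y - 8) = (y - 3)*(y - 2)*(y + 4)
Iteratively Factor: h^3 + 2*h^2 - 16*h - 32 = (h + 2)*(h^2 - 16) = (h + 2)*(h + 4)*(h - 4)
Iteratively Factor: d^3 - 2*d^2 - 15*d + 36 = (d + 4)*(d^2 - 6*d + 9) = (d - 3)*(d + 4)*(d - 3)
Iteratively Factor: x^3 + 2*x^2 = (x)*(x^2 + 2*x) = x^2*(x + 2)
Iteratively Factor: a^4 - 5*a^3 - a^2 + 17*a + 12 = (a - 3)*(a^3 - 2*a^2 - 7*a - 4) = (a - 3)*(a + 1)*(a^2 - 3*a - 4) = (a - 3)*(a + 1)^2*(a - 4)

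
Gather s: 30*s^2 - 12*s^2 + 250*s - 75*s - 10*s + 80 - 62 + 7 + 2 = 18*s^2 + 165*s + 27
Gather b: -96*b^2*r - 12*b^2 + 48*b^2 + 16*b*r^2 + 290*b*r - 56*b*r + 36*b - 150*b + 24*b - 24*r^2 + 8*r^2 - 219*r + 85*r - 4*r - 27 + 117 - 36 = b^2*(36 - 96*r) + b*(16*r^2 + 234*r - 90) - 16*r^2 - 138*r + 54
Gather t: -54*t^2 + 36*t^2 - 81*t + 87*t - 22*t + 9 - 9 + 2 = -18*t^2 - 16*t + 2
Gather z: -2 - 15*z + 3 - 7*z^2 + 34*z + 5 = -7*z^2 + 19*z + 6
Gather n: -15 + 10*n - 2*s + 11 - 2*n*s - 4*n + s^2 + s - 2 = n*(6 - 2*s) + s^2 - s - 6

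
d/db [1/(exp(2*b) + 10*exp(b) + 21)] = 2*(-exp(b) - 5)*exp(b)/(exp(2*b) + 10*exp(b) + 21)^2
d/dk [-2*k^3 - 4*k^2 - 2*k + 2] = -6*k^2 - 8*k - 2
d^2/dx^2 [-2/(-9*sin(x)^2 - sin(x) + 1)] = 2*(-324*sin(x)^4 - 27*sin(x)^3 + 449*sin(x)^2 + 53*sin(x) + 20)/(9*sin(x)^2 + sin(x) - 1)^3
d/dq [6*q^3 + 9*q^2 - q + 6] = 18*q^2 + 18*q - 1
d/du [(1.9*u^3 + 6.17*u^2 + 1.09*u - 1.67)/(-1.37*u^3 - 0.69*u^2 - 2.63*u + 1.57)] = (8.88178419700125e-16*u^5 + 7.1419*u^4 - 7.0074*u^3 - 13.3897*u^2 + 17.0692*u - 2.6808)/(1.8769*u^6 + 1.8906*u^5 + 7.6823*u^4 - 0.672400000000001*u^3 + 4.7503*u^2 - 8.2582*u + 2.4649)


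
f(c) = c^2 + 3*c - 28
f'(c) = 2*c + 3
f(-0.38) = -29.00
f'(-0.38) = 2.24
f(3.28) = -7.40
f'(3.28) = 9.56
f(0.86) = -24.68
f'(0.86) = 4.72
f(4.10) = 1.11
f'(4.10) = 11.20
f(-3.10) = -27.69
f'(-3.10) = -3.20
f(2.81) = -11.67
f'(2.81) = 8.62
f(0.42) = -26.56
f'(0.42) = 3.84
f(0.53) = -26.13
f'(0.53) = 4.06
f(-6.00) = -10.00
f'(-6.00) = -9.00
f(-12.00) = 80.00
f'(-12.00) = -21.00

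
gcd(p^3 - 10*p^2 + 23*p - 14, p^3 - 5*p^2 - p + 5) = p - 1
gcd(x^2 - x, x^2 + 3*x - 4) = x - 1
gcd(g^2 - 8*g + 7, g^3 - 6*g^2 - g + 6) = g - 1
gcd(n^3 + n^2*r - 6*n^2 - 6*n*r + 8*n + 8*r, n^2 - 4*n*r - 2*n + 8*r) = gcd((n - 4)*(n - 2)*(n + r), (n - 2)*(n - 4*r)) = n - 2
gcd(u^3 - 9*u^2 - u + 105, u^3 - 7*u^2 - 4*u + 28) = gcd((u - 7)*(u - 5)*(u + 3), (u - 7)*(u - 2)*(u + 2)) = u - 7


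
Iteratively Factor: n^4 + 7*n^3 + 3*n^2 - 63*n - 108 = (n + 3)*(n^3 + 4*n^2 - 9*n - 36) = (n + 3)*(n + 4)*(n^2 - 9) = (n + 3)^2*(n + 4)*(n - 3)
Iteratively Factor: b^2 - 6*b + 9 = (b - 3)*(b - 3)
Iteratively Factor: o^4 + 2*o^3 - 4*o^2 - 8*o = (o)*(o^3 + 2*o^2 - 4*o - 8) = o*(o + 2)*(o^2 - 4) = o*(o - 2)*(o + 2)*(o + 2)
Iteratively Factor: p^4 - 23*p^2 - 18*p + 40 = (p + 2)*(p^3 - 2*p^2 - 19*p + 20) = (p - 5)*(p + 2)*(p^2 + 3*p - 4) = (p - 5)*(p + 2)*(p + 4)*(p - 1)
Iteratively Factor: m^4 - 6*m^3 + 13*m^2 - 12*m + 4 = (m - 2)*(m^3 - 4*m^2 + 5*m - 2) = (m - 2)^2*(m^2 - 2*m + 1) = (m - 2)^2*(m - 1)*(m - 1)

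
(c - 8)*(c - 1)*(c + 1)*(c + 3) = c^4 - 5*c^3 - 25*c^2 + 5*c + 24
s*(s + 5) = s^2 + 5*s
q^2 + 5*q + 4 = (q + 1)*(q + 4)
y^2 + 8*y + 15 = (y + 3)*(y + 5)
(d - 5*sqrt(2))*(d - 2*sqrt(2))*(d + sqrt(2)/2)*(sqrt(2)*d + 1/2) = sqrt(2)*d^4 - 25*d^3/2 + 39*sqrt(2)*d^2/4 + 53*d/2 + 5*sqrt(2)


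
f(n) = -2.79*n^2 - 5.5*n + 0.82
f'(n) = -5.58*n - 5.5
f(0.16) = -0.13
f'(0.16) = -6.39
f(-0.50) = 2.87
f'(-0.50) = -2.71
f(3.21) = -45.58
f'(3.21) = -23.41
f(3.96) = -64.71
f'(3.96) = -27.60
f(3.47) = -51.86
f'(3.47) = -24.86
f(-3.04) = -8.24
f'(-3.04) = 11.46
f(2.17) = -24.25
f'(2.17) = -17.61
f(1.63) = -15.56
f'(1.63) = -14.60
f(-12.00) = -334.94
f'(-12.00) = 61.46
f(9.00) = -274.67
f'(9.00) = -55.72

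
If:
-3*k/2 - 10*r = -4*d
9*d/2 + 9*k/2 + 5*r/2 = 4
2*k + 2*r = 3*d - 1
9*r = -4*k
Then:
No Solution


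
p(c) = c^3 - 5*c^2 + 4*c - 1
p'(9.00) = 157.00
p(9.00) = 359.00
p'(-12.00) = 556.00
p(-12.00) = -2497.00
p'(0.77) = -1.92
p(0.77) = -0.43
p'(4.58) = 21.13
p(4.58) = 8.51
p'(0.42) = 0.33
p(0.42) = -0.13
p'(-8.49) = 305.14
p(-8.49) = -1007.32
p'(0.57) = -0.73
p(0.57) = -0.16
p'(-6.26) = 184.16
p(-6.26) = -467.29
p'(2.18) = -3.54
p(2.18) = -5.68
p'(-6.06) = 174.77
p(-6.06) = -431.40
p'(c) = 3*c^2 - 10*c + 4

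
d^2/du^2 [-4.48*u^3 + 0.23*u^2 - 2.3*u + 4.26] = 0.46 - 26.88*u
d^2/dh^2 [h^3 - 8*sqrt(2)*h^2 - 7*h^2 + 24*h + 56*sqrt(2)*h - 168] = 6*h - 16*sqrt(2) - 14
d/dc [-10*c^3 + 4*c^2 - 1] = 2*c*(4 - 15*c)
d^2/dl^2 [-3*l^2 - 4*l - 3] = -6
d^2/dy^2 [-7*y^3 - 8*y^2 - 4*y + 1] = -42*y - 16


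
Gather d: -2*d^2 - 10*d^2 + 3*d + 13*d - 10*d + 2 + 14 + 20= -12*d^2 + 6*d + 36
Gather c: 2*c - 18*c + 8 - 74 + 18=-16*c - 48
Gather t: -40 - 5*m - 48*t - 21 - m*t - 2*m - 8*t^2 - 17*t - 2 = -7*m - 8*t^2 + t*(-m - 65) - 63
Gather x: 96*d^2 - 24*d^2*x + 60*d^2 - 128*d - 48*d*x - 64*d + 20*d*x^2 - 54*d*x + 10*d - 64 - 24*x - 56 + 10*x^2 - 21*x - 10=156*d^2 - 182*d + x^2*(20*d + 10) + x*(-24*d^2 - 102*d - 45) - 130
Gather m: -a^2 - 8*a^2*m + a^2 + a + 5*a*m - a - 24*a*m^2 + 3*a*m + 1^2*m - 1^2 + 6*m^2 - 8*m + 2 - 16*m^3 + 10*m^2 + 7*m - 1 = -16*m^3 + m^2*(16 - 24*a) + m*(-8*a^2 + 8*a)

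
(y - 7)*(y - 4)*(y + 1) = y^3 - 10*y^2 + 17*y + 28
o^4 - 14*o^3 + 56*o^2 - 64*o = o*(o - 8)*(o - 4)*(o - 2)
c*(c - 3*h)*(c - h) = c^3 - 4*c^2*h + 3*c*h^2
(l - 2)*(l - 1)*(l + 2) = l^3 - l^2 - 4*l + 4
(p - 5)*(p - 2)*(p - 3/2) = p^3 - 17*p^2/2 + 41*p/2 - 15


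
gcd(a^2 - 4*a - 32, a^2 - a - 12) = 1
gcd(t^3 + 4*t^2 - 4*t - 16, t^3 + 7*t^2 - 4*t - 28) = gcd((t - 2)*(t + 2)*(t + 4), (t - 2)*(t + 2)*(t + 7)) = t^2 - 4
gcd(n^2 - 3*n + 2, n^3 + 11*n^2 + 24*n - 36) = n - 1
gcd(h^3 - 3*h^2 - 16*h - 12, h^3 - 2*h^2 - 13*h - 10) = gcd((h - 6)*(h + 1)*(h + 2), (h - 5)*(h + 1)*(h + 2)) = h^2 + 3*h + 2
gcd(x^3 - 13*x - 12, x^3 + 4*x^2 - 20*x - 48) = x - 4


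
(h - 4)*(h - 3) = h^2 - 7*h + 12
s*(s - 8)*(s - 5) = s^3 - 13*s^2 + 40*s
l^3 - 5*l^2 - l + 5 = (l - 5)*(l - 1)*(l + 1)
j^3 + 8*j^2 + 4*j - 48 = (j - 2)*(j + 4)*(j + 6)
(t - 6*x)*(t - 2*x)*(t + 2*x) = t^3 - 6*t^2*x - 4*t*x^2 + 24*x^3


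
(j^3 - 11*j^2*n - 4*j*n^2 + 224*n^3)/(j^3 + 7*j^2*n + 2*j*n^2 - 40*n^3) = (j^2 - 15*j*n + 56*n^2)/(j^2 + 3*j*n - 10*n^2)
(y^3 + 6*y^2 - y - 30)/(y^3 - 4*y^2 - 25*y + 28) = (y^3 + 6*y^2 - y - 30)/(y^3 - 4*y^2 - 25*y + 28)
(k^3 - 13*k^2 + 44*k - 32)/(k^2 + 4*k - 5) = (k^2 - 12*k + 32)/(k + 5)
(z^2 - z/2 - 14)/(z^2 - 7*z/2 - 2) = (2*z + 7)/(2*z + 1)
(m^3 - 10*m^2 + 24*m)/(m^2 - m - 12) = m*(m - 6)/(m + 3)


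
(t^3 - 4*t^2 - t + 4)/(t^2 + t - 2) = (t^2 - 3*t - 4)/(t + 2)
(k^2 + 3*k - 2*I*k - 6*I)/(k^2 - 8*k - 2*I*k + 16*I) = (k + 3)/(k - 8)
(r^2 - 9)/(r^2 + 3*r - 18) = (r + 3)/(r + 6)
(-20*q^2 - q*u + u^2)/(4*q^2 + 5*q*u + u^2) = (-5*q + u)/(q + u)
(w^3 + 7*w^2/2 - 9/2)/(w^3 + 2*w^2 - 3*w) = (w + 3/2)/w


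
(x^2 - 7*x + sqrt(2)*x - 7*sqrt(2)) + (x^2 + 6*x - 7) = 2*x^2 - x + sqrt(2)*x - 7*sqrt(2) - 7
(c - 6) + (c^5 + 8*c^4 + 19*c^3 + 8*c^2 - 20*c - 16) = c^5 + 8*c^4 + 19*c^3 + 8*c^2 - 19*c - 22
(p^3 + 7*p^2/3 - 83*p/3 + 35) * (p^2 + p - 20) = p^5 + 10*p^4/3 - 136*p^3/3 - 118*p^2/3 + 1765*p/3 - 700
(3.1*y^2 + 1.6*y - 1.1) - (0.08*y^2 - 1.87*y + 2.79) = 3.02*y^2 + 3.47*y - 3.89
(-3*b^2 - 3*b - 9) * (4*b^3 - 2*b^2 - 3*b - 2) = -12*b^5 - 6*b^4 - 21*b^3 + 33*b^2 + 33*b + 18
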